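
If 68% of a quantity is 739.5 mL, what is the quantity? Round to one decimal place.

1087.5 mL

739.5 mL ÷ 0.68 = 1087.5 mL.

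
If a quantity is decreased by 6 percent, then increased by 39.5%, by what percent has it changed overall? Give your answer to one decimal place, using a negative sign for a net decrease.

31.1%

A 6% decrease multiplies by 0.94.
Then a 39.5% increase: 0.94 × 1.395 = 1.3113.
Overall factor 1.3113, i.e. 31.1%.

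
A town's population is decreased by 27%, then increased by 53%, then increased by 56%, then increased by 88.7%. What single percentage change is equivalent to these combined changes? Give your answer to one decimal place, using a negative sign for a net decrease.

The combined multiplier is 0.73 × 1.53 × 1.56 × 1.887 = 3.287840868.
That corresponds to an increase of 228.8%.

228.8%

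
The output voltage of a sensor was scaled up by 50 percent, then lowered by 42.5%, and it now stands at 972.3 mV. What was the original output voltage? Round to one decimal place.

The overall multiplier applied was 1.5 × 0.575 = 0.8625.
So the original output voltage was 972.3 ÷ 0.8625 ≈ 1,127.3 mV.

1,127.3 mV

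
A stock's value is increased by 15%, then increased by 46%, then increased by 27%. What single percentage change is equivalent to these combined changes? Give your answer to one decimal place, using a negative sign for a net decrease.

A 15% increase multiplies by 1.15.
Then a 46% increase: 1.15 × 1.46 = 1.679.
Then a 27% increase: 1.679 × 1.27 = 2.13233.
Overall factor 2.13233, i.e. 113.2%.

113.2%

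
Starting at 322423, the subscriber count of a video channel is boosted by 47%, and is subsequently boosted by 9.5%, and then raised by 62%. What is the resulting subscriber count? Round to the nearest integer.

840761

Each change multiplies by a factor: 1.47 × 1.095 × 1.62 = 2.607633.
322423 × 2.607633 = 840760.854759 ≈ 840761.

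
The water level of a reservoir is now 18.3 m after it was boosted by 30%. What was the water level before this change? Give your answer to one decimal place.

14.1 m

The overall multiplier applied was 1.3.
So the original water level was 18.3 ÷ 1.3 ≈ 14.1 m.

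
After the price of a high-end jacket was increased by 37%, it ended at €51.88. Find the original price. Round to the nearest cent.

The overall multiplier applied was 1.37.
So the original price was €51.88 ÷ 1.37 ≈ €37.87.

€37.87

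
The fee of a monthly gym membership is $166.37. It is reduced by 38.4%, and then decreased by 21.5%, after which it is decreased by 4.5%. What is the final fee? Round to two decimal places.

$76.83

Each change multiplies by a factor: 0.616 × 0.785 × 0.955 = 0.4617998.
$166.37 × 0.4617998 = $76.829632726 ≈ $76.83.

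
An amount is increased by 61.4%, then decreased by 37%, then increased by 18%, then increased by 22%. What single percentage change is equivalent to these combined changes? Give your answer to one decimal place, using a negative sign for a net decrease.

A 61.4% increase multiplies by 1.614.
Then a 37% decrease: 1.614 × 0.63 = 1.01682.
Then an 18% increase: 1.01682 × 1.18 = 1.1998476.
Then a 22% increase: 1.1998476 × 1.22 = 1.463814072.
Overall factor 1.463814072, i.e. 46.4%.

46.4%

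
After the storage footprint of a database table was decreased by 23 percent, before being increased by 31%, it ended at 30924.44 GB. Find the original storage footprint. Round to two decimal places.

30657.72 GB

The overall multiplier applied was 0.77 × 1.31 = 1.0087.
So the original storage footprint was 30924.44 ÷ 1.0087 ≈ 30657.72 GB.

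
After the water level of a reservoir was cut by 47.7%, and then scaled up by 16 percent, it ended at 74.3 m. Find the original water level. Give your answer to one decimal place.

122.5 m

Undoing the 16% increase: 74.3 ÷ 1.16 ≈ 64.051724.
Undoing the 47.7% decrease: 64.051724 ÷ 0.523 ≈ 122.5 m.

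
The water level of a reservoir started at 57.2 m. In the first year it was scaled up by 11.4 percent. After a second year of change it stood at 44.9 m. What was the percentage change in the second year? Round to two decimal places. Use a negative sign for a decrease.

After the first year: 57.2 × 1.114 = 63.7208.
Second-year multiplier: 44.9 ÷ 63.7208 ≈ 0.704636.
That is a change of -29.54%.

-29.54%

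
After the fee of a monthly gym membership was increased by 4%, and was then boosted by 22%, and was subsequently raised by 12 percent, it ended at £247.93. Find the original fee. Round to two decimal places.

The overall multiplier applied was 1.04 × 1.22 × 1.12 = 1.421056.
So the original fee was £247.93 ÷ 1.421056 ≈ £174.47.

£174.47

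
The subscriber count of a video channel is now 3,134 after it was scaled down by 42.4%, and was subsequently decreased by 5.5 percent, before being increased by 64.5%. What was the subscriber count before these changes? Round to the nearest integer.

3,500

Undoing the 64.5% increase: 3,134 ÷ 1.645 ≈ 1905.167173.
Undoing the 5.5% decrease: 1905.167173 ÷ 0.945 ≈ 2016.049919.
Undoing the 42.4% decrease: 2016.049919 ÷ 0.576 ≈ 3,500.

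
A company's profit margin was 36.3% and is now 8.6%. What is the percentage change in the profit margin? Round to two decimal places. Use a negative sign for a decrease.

-76.31%

The change is 8.6 − 36.3 = -27.7 percentage points.
Relative to the original 36.3%, that is -27.7 ÷ 36.3 ≈ -76.31%.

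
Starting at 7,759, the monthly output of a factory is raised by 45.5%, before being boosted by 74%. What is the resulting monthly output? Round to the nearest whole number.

Each change multiplies by a factor: 1.455 × 1.74 = 2.5317.
7,759 × 2.5317 = 19643.4603 ≈ 19,643.

19,643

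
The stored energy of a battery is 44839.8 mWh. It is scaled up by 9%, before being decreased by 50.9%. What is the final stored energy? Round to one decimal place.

Each change multiplies by a factor: 1.09 × 0.491 = 0.53519.
44839.8 × 0.53519 = 23997.812562 ≈ 23997.8.

23997.8 mWh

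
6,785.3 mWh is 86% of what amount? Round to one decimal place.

6,785.3 mWh ÷ 0.86 ≈ 7,889.9 mWh.

7,889.9 mWh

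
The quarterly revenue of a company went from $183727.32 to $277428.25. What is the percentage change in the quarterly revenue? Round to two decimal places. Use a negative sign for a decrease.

51.00%

Change: $277428.25 − $183727.32 = $93700.93.
Relative to the original: $93700.93 ÷ $183727.32 ≈ 51.00%.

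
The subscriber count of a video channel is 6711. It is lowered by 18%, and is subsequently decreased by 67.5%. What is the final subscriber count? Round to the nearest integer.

After the 18% decrease: 6711 × 0.82 = 5503.02.
67.5% decrease: 5503.02 × 0.325 = 1788.4815 ≈ 1788.

1788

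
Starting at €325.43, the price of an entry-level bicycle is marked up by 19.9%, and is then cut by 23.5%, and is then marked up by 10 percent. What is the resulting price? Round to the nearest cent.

€328.35

Each change multiplies by a factor: 1.199 × 0.765 × 1.1 = 1.0089585.
€325.43 × 1.0089585 = €328.345364655 ≈ €328.35.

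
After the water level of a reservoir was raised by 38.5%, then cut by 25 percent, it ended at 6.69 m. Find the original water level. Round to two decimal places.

6.44 m

Undoing the 25% decrease: 6.69 ÷ 0.75 = 8.92.
Undoing the 38.5% increase: 8.92 ÷ 1.385 ≈ 6.44 m.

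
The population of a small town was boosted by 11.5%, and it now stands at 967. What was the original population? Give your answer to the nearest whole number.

The overall multiplier applied was 1.115.
So the original population was 967 ÷ 1.115 ≈ 867.

867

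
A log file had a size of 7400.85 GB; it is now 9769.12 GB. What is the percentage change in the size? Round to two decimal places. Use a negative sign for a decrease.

Change: 9769.12 − 7400.85 = 2368.27.
Relative to the original: 2368.27 ÷ 7400.85 ≈ 32.00%.

32.00%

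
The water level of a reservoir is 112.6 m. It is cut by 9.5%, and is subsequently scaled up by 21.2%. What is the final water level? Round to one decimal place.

123.5 m

Each change multiplies by a factor: 0.905 × 1.212 = 1.09686.
112.6 × 1.09686 = 123.506436 ≈ 123.5.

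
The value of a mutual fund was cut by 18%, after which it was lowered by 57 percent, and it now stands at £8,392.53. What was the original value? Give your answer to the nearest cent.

£23,801.84

Undoing the 57% decrease: £8,392.53 ÷ 0.43 ≈ £19517.511628.
Undoing the 18% decrease: £19517.511628 ÷ 0.82 ≈ £23,801.84.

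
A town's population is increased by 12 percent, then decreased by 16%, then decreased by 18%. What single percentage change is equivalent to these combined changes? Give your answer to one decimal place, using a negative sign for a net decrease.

-22.9%

The combined multiplier is 1.12 × 0.84 × 0.82 = 0.771456.
That corresponds to a decrease of 22.9%.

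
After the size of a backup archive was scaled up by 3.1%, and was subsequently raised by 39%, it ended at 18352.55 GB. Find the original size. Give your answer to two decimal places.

Undoing the 39% increase: 18352.55 ÷ 1.39 ≈ 13203.273381.
Undoing the 3.1% increase: 13203.273381 ÷ 1.031 ≈ 12806.28 GB.

12806.28 GB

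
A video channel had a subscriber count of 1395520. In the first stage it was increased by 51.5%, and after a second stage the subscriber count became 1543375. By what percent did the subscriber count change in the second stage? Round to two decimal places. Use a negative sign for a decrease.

-27.00%

After the first stage: 1395520 × 1.515 = 2114212.8.
Second-stage multiplier: 1543375 ÷ 2114212.8 ≈ 0.73.
That is a change of -27.00%.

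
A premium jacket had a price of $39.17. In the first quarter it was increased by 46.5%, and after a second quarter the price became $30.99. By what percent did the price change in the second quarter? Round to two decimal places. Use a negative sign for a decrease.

-46.00%

After the first quarter: $39.17 × 1.465 = $57.38405.
Second-quarter multiplier: $30.99 ÷ $57.38405 ≈ 0.540046.
That is a change of -46.00%.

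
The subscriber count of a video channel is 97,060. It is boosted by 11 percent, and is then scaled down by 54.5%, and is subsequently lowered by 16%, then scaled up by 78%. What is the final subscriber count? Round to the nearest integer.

Each change multiplies by a factor: 1.11 × 0.455 × 0.84 × 1.78 = 0.75515076.
97,060 × 0.75515076 = 73294.9327656 ≈ 73,295.

73,295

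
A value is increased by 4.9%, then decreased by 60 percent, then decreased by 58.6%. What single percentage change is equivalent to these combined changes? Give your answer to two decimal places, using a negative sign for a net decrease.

-82.63%

A 4.9% increase multiplies by 1.049.
Then a 60% decrease: 1.049 × 0.4 = 0.4196.
Then a 58.6% decrease: 0.4196 × 0.414 = 0.1737144.
Overall factor 0.1737144, i.e. -82.63%.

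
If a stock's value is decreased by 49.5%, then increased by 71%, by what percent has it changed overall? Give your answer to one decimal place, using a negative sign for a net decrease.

A 49.5% decrease multiplies by 0.505.
Then a 71% increase: 0.505 × 1.71 = 0.86355.
Overall factor 0.86355, i.e. -13.6%.

-13.6%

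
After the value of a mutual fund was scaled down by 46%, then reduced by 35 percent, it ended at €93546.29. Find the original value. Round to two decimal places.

The overall multiplier applied was 0.54 × 0.65 = 0.351.
So the original value was €93546.29 ÷ 0.351 ≈ €266513.65.

€266513.65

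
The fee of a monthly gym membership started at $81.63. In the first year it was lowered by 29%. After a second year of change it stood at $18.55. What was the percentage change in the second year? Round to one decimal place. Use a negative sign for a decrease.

-68.0%

After the first year: $81.63 × 0.71 = $57.9573.
Second-year multiplier: $18.55 ÷ $57.9573 ≈ 0.32006.
That is a change of -68.0%.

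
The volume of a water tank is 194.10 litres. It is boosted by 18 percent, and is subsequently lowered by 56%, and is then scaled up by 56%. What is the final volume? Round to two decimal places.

157.21 litres

After the 18% increase: 194.10 × 1.18 = 229.038.
56% decrease: 229.038 × 0.44 = 100.77672.
Apply the 56% increase: 100.77672 × 1.56 = 157.2116832 ≈ 157.21.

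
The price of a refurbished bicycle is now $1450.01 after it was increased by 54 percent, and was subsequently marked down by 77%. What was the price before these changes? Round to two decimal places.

$4093.76

The overall multiplier applied was 1.54 × 0.23 = 0.3542.
So the original price was $1450.01 ÷ 0.3542 ≈ $4093.76.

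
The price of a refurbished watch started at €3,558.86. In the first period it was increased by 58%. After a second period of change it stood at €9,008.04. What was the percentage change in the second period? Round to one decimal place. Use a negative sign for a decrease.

After the first period: €3,558.86 × 1.58 = €5622.9988.
Second-period multiplier: €9,008.04 ÷ €5622.9988 ≈ 1.602.
That is a change of 60.2%.

60.2%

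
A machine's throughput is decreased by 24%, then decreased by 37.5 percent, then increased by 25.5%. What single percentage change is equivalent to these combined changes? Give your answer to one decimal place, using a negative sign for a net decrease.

A 24% decrease multiplies by 0.76.
Then a 37.5% decrease: 0.76 × 0.625 = 0.475.
Then a 25.5% increase: 0.475 × 1.255 = 0.596125.
Overall factor 0.596125, i.e. -40.4%.

-40.4%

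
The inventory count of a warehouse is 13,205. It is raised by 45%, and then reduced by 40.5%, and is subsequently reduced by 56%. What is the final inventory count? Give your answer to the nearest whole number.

After the 45% increase: 13,205 × 1.45 = 19147.25.
40.5% decrease: 19147.25 × 0.595 = 11392.61375.
After the 56% decrease: 11392.61375 × 0.44 = 5012.75005 ≈ 5,013.

5,013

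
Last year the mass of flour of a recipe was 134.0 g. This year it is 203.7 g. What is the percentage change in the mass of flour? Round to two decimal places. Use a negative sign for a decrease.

Change: 203.7 − 134.0 = 69.7.
Relative to the original: 69.7 ÷ 134.0 ≈ 52.01%.

52.01%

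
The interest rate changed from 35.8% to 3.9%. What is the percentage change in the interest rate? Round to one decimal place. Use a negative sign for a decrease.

-89.1%

The change is 3.9 − 35.8 = -31.9 percentage points.
Relative to the original 35.8%, that is -31.9 ÷ 35.8 ≈ -89.1%.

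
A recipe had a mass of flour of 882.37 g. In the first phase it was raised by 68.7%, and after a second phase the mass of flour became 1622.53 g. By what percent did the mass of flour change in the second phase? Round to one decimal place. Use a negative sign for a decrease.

After the first phase: 882.37 × 1.687 = 1488.55819.
Second-phase multiplier: 1622.53 ÷ 1488.55819 ≈ 1.09.
That is a change of 9.0%.

9.0%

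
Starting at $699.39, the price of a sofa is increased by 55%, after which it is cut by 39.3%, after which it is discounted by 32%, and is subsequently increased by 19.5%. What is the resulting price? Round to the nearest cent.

After the 55% increase: $699.39 × 1.55 = $1084.0545.
39.3% decrease: $1084.0545 × 0.607 = $658.0210815.
After the 32% decrease: $658.0210815 × 0.68 = $447.45433542.
19.5% increase: $447.45433542 × 1.195 = $534.7079308269 ≈ $534.71.

$534.71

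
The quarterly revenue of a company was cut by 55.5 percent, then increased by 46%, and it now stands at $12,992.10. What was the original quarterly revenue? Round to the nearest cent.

$19,997.08

Undoing the 46% increase: $12,992.10 ÷ 1.46 ≈ $8898.69863.
Undoing the 55.5% decrease: $8898.69863 ÷ 0.445 ≈ $19,997.08.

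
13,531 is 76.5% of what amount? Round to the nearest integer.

17,688

13,531 ÷ 0.765 ≈ 17,688.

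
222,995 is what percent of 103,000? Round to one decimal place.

216.5%

222,995 ÷ 103,000 = 216.5%.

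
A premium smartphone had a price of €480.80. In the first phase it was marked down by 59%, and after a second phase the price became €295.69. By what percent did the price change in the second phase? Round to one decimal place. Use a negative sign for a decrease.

50.0%

After the first phase: €480.80 × 0.41 = €197.128.
Second-phase multiplier: €295.69 ÷ €197.128 ≈ 1.49999.
That is a change of 50.0%.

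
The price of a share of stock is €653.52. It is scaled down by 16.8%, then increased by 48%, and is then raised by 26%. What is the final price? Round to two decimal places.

€1013.95

Apply the 16.8% decrease: €653.52 × 0.832 = €543.72864.
48% increase: €543.72864 × 1.48 = €804.7183872.
Apply the 26% increase: €804.7183872 × 1.26 = €1013.945167872 ≈ €1013.95.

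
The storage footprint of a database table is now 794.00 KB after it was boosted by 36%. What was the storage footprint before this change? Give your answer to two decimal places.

The overall multiplier applied was 1.36.
So the original storage footprint was 794.00 ÷ 1.36 ≈ 583.82 KB.

583.82 KB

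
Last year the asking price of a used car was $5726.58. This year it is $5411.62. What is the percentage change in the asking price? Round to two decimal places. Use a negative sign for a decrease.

Change: $5411.62 − $5726.58 = -$314.96.
Relative to the original: -$314.96 ÷ $5726.58 ≈ -5.50%.

-5.50%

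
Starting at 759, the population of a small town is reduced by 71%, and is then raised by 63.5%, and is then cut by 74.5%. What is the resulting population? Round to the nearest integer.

Each change multiplies by a factor: 0.29 × 1.635 × 0.255 = 0.12090825.
759 × 0.12090825 = 91.76936175 ≈ 92.

92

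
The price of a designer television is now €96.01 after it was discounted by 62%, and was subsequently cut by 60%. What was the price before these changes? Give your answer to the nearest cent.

€631.64

Undoing the 60% decrease: €96.01 ÷ 0.4 = €240.025.
Undoing the 62% decrease: €240.025 ÷ 0.38 ≈ €631.64.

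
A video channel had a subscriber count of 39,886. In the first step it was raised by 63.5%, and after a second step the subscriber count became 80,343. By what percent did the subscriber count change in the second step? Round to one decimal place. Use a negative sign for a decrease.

23.2%

After the first step: 39,886 × 1.635 = 65213.61.
Second-step multiplier: 80,343 ÷ 65213.61 ≈ 1.232.
That is a change of 23.2%.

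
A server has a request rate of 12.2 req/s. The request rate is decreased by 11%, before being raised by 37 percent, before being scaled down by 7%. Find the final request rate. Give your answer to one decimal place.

After the 11% decrease: 12.2 × 0.89 = 10.858.
37% increase: 10.858 × 1.37 = 14.87546.
Apply the 7% decrease: 14.87546 × 0.93 = 13.8341778 ≈ 13.8.

13.8 req/s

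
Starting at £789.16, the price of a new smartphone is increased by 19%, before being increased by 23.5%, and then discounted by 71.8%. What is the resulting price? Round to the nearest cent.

£327.06

After the 19% increase: £789.16 × 1.19 = £939.1004.
23.5% increase: £939.1004 × 1.235 = £1159.788994.
After the 71.8% decrease: £1159.788994 × 0.282 = £327.060496308 ≈ £327.06.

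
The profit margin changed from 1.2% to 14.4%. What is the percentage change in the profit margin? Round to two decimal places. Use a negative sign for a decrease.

The change is 14.4 − 1.2 = 13.2 percentage points.
Relative to the original 1.2%, that is 13.2 ÷ 1.2 = 1100.00%.

1100.00%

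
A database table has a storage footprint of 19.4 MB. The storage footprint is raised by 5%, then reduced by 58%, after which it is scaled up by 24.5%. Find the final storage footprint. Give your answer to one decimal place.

Each change multiplies by a factor: 1.05 × 0.42 × 1.245 = 0.549045.
19.4 × 0.549045 = 10.651473 ≈ 10.7.

10.7 MB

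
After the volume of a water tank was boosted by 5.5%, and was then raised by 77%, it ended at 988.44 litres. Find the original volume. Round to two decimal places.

529.33 litres

Undoing the 77% increase: 988.44 ÷ 1.77 ≈ 558.440678.
Undoing the 5.5% increase: 558.440678 ÷ 1.055 ≈ 529.33 litres.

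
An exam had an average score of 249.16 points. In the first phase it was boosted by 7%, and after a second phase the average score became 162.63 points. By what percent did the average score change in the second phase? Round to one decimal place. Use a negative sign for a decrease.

After the first phase: 249.16 × 1.07 = 266.6012.
Second-phase multiplier: 162.63 ÷ 266.6012 ≈ 0.61001.
That is a change of -39.0%.

-39.0%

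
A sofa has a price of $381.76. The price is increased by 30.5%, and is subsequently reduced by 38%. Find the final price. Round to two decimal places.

$308.88

Each change multiplies by a factor: 1.305 × 0.62 = 0.8091.
$381.76 × 0.8091 = $308.882016 ≈ $308.88.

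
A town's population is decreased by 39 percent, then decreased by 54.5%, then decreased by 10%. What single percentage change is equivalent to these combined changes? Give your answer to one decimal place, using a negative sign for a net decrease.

A 39% decrease multiplies by 0.61.
Then a 54.5% decrease: 0.61 × 0.455 = 0.27755.
Then a 10% decrease: 0.27755 × 0.9 = 0.249795.
Overall factor 0.249795, i.e. -75.0%.

-75.0%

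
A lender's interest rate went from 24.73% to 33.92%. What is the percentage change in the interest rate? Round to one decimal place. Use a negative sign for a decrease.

The change is 33.92 − 24.73 = 9.19 percentage points.
Relative to the original 24.73%, that is 9.19 ÷ 24.73 ≈ 37.2%.

37.2%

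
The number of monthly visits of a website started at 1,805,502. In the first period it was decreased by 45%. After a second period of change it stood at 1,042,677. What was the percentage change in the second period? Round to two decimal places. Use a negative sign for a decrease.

After the first period: 1,805,502 × 0.55 = 993026.1.
Second-period multiplier: 1,042,677 ÷ 993026.1 ≈ 1.05.
That is a change of 5.00%.

5.00%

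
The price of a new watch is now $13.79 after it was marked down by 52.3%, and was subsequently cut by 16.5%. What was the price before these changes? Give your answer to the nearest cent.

$34.62

The overall multiplier applied was 0.477 × 0.835 = 0.398295.
So the original price was $13.79 ÷ 0.398295 ≈ $34.62.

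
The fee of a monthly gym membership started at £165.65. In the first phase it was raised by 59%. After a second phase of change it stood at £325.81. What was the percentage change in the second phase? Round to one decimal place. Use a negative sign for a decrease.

23.7%

After the first phase: £165.65 × 1.59 = £263.3835.
Second-phase multiplier: £325.81 ÷ £263.3835 ≈ 1.23702.
That is a change of 23.7%.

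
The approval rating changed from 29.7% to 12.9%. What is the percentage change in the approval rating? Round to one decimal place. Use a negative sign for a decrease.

The change is 12.9 − 29.7 = -16.8 percentage points.
Relative to the original 29.7%, that is -16.8 ÷ 29.7 ≈ -56.6%.

-56.6%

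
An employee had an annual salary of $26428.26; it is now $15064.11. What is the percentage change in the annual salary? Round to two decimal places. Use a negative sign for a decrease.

-43.00%

Change: $15064.11 − $26428.26 = -$11364.15.
Relative to the original: -$11364.15 ÷ $26428.26 ≈ -43.00%.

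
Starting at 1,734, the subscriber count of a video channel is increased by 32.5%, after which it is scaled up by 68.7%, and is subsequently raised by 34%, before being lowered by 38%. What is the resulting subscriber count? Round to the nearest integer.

Each change multiplies by a factor: 1.325 × 1.687 × 1.34 × 0.62 = 1.85706647.
1,734 × 1.85706647 = 3220.15325898 ≈ 3,220.

3,220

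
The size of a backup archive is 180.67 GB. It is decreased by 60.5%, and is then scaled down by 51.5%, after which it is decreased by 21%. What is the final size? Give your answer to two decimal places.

27.34 GB

After the 60.5% decrease: 180.67 × 0.395 = 71.36465.
51.5% decrease: 71.36465 × 0.485 = 34.61185525.
After the 21% decrease: 34.61185525 × 0.79 = 27.3433656475 ≈ 27.34.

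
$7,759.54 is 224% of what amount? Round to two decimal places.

$3,464.08

$7,759.54 ÷ 2.24 ≈ $3,464.08.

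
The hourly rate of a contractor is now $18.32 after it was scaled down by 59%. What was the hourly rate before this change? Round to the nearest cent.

The overall multiplier applied was 0.41.
So the original hourly rate was $18.32 ÷ 0.41 ≈ $44.68.

$44.68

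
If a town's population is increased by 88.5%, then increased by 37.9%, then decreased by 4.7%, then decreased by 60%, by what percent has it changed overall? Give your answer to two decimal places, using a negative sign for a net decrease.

-0.91%

The combined multiplier is 1.885 × 1.379 × 0.953 × 0.4 = 0.990896998.
That corresponds to a decrease of 0.91%.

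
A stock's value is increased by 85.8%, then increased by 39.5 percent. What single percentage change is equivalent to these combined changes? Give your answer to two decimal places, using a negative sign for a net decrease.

An 85.8% increase multiplies by 1.858.
Then a 39.5% increase: 1.858 × 1.395 = 2.59191.
Overall factor 2.59191, i.e. 159.19%.

159.19%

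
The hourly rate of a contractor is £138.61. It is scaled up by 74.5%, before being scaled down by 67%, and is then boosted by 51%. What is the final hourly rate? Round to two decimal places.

Each change multiplies by a factor: 1.745 × 0.33 × 1.51 = 0.8695335.
£138.61 × 0.8695335 = £120.526038435 ≈ £120.53.

£120.53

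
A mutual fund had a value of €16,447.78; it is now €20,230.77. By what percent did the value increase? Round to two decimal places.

Change: €20,230.77 − €16,447.78 = €3,782.99.
Relative to the original: €3,782.99 ÷ €16,447.78 ≈ 23.00%.
So the value increased by 23.00%.

23.00%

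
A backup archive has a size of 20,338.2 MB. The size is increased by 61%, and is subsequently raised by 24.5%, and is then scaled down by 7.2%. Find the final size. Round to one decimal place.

37,831.7 MB

After the 61% increase: 20,338.2 × 1.61 = 32744.502.
Apply the 24.5% increase: 32744.502 × 1.245 = 40766.90499.
After the 7.2% decrease: 40766.90499 × 0.928 = 37831.68783072 ≈ 37,831.7.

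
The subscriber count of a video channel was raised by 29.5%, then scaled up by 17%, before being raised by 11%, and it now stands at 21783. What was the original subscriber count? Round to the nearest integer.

12952

The overall multiplier applied was 1.295 × 1.17 × 1.11 = 1.6818165.
So the original subscriber count was 21783 ÷ 1.6818165 ≈ 12952.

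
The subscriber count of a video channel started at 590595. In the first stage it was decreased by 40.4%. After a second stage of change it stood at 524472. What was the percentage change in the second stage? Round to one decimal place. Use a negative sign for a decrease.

After the first stage: 590595 × 0.596 = 351994.62.
Second-stage multiplier: 524472 ÷ 351994.62 ≈ 1.49.
That is a change of 49.0%.

49.0%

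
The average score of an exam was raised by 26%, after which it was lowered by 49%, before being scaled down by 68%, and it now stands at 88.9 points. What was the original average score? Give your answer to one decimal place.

432.3 points

The overall multiplier applied was 1.26 × 0.51 × 0.32 = 0.205632.
So the original average score was 88.9 ÷ 0.205632 ≈ 432.3 points.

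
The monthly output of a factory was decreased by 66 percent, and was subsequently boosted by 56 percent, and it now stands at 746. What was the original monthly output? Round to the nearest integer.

1406

The overall multiplier applied was 0.34 × 1.56 = 0.5304.
So the original monthly output was 746 ÷ 0.5304 ≈ 1406.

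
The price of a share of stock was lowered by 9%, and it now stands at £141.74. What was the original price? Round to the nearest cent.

£155.76

The overall multiplier applied was 0.91.
So the original price was £141.74 ÷ 0.91 ≈ £155.76.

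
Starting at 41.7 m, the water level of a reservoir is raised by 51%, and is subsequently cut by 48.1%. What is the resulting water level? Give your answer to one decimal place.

Each change multiplies by a factor: 1.51 × 0.519 = 0.78369.
41.7 × 0.78369 = 32.679873 ≈ 32.7.

32.7 m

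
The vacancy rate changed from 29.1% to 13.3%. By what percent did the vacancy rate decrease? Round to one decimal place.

The change is 13.3 − 29.1 = -15.8 percentage points.
Relative to the original 29.1%, that is -15.8 ÷ 29.1 ≈ -54.3%.
So the vacancy rate fell by 54.3%.

54.3%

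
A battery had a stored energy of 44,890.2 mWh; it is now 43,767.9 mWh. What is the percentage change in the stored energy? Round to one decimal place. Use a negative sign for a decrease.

Change: 43,767.9 − 44,890.2 = -1,122.3.
Relative to the original: -1,122.3 ÷ 44,890.2 ≈ -2.5%.

-2.5%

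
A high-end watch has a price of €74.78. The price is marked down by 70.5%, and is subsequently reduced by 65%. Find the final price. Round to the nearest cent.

Each change multiplies by a factor: 0.295 × 0.35 = 0.10325.
€74.78 × 0.10325 = €7.721035 ≈ €7.72.

€7.72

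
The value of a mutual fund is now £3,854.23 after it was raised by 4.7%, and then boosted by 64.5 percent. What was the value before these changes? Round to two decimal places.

£2,237.82

The overall multiplier applied was 1.047 × 1.645 = 1.722315.
So the original value was £3,854.23 ÷ 1.722315 ≈ £2,237.82.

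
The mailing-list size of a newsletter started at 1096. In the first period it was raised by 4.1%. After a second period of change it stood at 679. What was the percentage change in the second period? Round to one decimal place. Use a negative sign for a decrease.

After the first period: 1096 × 1.041 = 1140.936.
Second-period multiplier: 679 ÷ 1140.936 ≈ 0.59513.
That is a change of -40.5%.

-40.5%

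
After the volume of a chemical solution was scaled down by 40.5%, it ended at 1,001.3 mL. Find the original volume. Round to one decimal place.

1,682.9 mL

The overall multiplier applied was 0.595.
So the original volume was 1,001.3 ÷ 0.595 ≈ 1,682.9 mL.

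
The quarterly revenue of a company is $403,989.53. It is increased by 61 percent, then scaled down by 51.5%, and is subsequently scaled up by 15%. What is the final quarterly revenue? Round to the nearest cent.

$362,773.51

Each change multiplies by a factor: 1.61 × 0.485 × 1.15 = 0.8979775.
$403,989.53 × 0.8979775 = $362773.508175575 ≈ $362,773.51.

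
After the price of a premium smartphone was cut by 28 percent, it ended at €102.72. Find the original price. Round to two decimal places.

€142.67

The overall multiplier applied was 0.72.
So the original price was €102.72 ÷ 0.72 ≈ €142.67.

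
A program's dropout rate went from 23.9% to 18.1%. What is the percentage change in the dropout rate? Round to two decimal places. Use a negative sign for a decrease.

-24.27%

The change is 18.1 − 23.9 = -5.8 percentage points.
Relative to the original 23.9%, that is -5.8 ÷ 23.9 ≈ -24.27%.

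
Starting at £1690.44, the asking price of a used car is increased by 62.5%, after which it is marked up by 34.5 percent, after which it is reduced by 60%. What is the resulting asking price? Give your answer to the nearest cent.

Apply the 62.5% increase: £1690.44 × 1.625 = £2746.965.
After the 34.5% increase: £2746.965 × 1.345 = £3694.667925.
Apply the 60% decrease: £3694.667925 × 0.4 = £1477.86717 ≈ £1477.87.

£1477.87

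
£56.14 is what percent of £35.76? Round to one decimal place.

£56.14 ÷ £35.76 ≈ 157.0%.

157.0%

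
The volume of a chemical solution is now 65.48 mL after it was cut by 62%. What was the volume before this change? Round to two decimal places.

The overall multiplier applied was 0.38.
So the original volume was 65.48 ÷ 0.38 ≈ 172.32 mL.

172.32 mL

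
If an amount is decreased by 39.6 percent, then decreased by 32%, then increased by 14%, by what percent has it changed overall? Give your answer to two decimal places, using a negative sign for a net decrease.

-53.18%

A 39.6% decrease multiplies by 0.604.
Then a 32% decrease: 0.604 × 0.68 = 0.41072.
Then a 14% increase: 0.41072 × 1.14 = 0.4682208.
Overall factor 0.4682208, i.e. -53.18%.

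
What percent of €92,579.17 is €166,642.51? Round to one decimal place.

180.0%

€166,642.51 ÷ €92,579.17 ≈ 180.0%.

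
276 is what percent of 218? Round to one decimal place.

276 ÷ 218 ≈ 126.6%.

126.6%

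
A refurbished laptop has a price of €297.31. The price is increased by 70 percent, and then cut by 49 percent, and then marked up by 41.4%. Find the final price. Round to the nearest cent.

Each change multiplies by a factor: 1.7 × 0.51 × 1.414 = 1.225938.
€297.31 × 1.225938 = €364.48362678 ≈ €364.48.

€364.48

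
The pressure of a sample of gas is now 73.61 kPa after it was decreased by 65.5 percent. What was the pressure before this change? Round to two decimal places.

The overall multiplier applied was 0.345.
So the original pressure was 73.61 ÷ 0.345 ≈ 213.36 kPa.

213.36 kPa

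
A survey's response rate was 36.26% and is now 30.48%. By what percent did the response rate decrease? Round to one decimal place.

15.9%

The change is 30.48 − 36.26 = -5.78 percentage points.
Relative to the original 36.26%, that is -5.78 ÷ 36.26 ≈ -15.9%.
So the response rate fell by 15.9%.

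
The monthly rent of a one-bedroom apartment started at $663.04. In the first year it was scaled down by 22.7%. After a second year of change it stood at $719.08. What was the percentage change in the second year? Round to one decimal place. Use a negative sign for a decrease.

40.3%

After the first year: $663.04 × 0.773 = $512.52992.
Second-year multiplier: $719.08 ÷ $512.52992 ≈ 1.403.
That is a change of 40.3%.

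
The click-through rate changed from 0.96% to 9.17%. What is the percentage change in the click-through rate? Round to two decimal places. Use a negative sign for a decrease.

855.21%

The change is 9.17 − 0.96 = 8.21 percentage points.
Relative to the original 0.96%, that is 8.21 ÷ 0.96 ≈ 855.21%.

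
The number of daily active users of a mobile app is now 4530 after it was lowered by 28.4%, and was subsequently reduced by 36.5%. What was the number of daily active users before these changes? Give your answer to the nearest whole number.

The overall multiplier applied was 0.716 × 0.635 = 0.45466.
So the original number of daily active users was 4530 ÷ 0.45466 ≈ 9963.

9963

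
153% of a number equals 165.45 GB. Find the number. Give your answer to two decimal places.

108.14 GB

165.45 GB ÷ 1.53 ≈ 108.14 GB.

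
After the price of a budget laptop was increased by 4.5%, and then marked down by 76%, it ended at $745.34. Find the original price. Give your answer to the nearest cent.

Undoing the 76% decrease: $745.34 ÷ 0.24 ≈ $3105.583333.
Undoing the 4.5% increase: $3105.583333 ÷ 1.045 ≈ $2,971.85.

$2,971.85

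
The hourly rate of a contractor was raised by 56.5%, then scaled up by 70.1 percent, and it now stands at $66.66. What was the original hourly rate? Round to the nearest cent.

The overall multiplier applied was 1.565 × 1.701 = 2.662065.
So the original hourly rate was $66.66 ÷ 2.662065 ≈ $25.04.

$25.04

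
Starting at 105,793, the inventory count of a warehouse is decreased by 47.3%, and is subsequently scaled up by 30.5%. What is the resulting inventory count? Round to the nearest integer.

Apply the 47.3% decrease: 105,793 × 0.527 = 55752.911.
Apply the 30.5% increase: 55752.911 × 1.305 = 72757.548855 ≈ 72,758.

72,758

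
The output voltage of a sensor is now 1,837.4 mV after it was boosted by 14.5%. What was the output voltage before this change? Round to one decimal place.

The overall multiplier applied was 1.145.
So the original output voltage was 1,837.4 ÷ 1.145 ≈ 1,604.7 mV.

1,604.7 mV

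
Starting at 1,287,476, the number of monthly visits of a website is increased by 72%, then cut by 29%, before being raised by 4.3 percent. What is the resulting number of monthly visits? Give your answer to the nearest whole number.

1,639,873

Each change multiplies by a factor: 1.72 × 0.71 × 1.043 = 1.2737116.
1,287,476 × 1.2737116 = 1639873.1159216 ≈ 1,639,873.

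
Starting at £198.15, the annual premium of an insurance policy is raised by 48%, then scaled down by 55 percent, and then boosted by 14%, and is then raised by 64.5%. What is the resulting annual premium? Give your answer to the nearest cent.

£247.48

Each change multiplies by a factor: 1.48 × 0.45 × 1.14 × 1.645 = 1.2489498.
£198.15 × 1.2489498 = £247.47940287 ≈ £247.48.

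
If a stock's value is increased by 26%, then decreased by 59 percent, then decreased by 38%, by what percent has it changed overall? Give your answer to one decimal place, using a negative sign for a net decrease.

A 26% increase multiplies by 1.26.
Then a 59% decrease: 1.26 × 0.41 = 0.5166.
Then a 38% decrease: 0.5166 × 0.62 = 0.320292.
Overall factor 0.320292, i.e. -68.0%.

-68.0%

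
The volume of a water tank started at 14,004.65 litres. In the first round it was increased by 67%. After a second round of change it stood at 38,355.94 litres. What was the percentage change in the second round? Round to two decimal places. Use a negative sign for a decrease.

64.00%

After the first round: 14,004.65 × 1.67 = 23387.7655.
Second-round multiplier: 38,355.94 ÷ 23387.7655 ≈ 1.64.
That is a change of 64.00%.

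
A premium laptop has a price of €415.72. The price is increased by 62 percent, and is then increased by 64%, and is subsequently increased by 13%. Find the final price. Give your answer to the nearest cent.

Apply the 62% increase: €415.72 × 1.62 = €673.4664.
After the 64% increase: €673.4664 × 1.64 = €1104.484896.
13% increase: €1104.484896 × 1.13 = €1248.06793248 ≈ €1248.07.

€1248.07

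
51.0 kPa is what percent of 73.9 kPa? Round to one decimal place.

51.0 kPa ÷ 73.9 kPa ≈ 69.0%.

69.0%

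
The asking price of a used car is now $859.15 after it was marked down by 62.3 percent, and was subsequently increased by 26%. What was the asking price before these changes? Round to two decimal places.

$1808.66

The overall multiplier applied was 0.377 × 1.26 = 0.47502.
So the original asking price was $859.15 ÷ 0.47502 ≈ $1808.66.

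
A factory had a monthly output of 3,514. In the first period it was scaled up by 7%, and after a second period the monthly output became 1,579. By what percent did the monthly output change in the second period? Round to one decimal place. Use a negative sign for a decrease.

-58.0%

After the first period: 3,514 × 1.07 = 3759.98.
Second-period multiplier: 1,579 ÷ 3759.98 ≈ 0.41995.
That is a change of -58.0%.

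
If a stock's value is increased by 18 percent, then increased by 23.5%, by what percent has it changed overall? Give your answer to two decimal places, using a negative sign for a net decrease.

An 18% increase multiplies by 1.18.
Then a 23.5% increase: 1.18 × 1.235 = 1.4573.
Overall factor 1.4573, i.e. 45.73%.

45.73%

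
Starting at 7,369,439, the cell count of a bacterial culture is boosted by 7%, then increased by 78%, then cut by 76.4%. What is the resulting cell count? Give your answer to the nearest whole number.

3,312,457

Apply the 7% increase: 7,369,439 × 1.07 = 7885299.73.
Apply the 78% increase: 7885299.73 × 1.78 = 14035833.5194.
After the 76.4% decrease: 14035833.5194 × 0.236 = 3312456.7105784 ≈ 3,312,457.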